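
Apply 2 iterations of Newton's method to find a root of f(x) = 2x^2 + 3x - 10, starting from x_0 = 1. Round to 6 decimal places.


Newton's method: x_(n+1) = x_n - f(x_n)/f'(x_n)
f(x) = 2x^2 + 3x - 10
f'(x) = 4x + 3

Iteration 1:
  f(1.000000) = -5.000000
  f'(1.000000) = 7.000000
  x_1 = 1.000000 - (-5.000000)/(7.000000) = 1.714286

Iteration 2:
  f(1.714286) = 1.020408
  f'(1.714286) = 9.857143
  x_2 = 1.714286 - (1.020408)/(9.857143) = 1.610766

x_2 = 1.610766


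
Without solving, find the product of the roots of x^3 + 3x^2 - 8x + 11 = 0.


By Vieta's formulas for x^3 + bx^2 + cx + d = 0:
  r1 + r2 + r3 = -b/a = -3
  r1*r2 + r1*r3 + r2*r3 = c/a = -8
  r1*r2*r3 = -d/a = -11


Product = -11


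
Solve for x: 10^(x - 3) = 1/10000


Express both sides with the same base.
1/10000 = 10^(-4)
Since the bases match, equate exponents: x - 3 = -4
So x = -4 - (-3) = -1

x = -1


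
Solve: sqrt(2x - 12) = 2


Square both sides: 2x - 12 = 2^2 = 4
2x = 4 + 12 = 16
x = 8
Check: sqrt(2*8 - 12) = sqrt(4) = 2 ✓

x = 8


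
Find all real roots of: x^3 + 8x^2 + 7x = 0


The constant term is 0, so x = 0 is a root. Factor out x:
  x(x^2 + 8x + 7) = 0
Solve the quadratic x^2 + 8x + 7 = 0: discriminant = 8^2 - 4(1)(7) = 64 - 28 = 36.
sqrt(36) = 6, so x = (-8 ± 6)/2: x = -1 or x = -7.

x = -7, x = -1, x = 0


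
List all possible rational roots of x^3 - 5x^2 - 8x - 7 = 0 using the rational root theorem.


Rational root theorem: possible roots are ±p/q where:
  p divides the constant term (-7): p ∈ {1, 7}
  q divides the leading coefficient (1): q ∈ {1}

All possible rational roots: -7, -1, 1, 7

-7, -1, 1, 7


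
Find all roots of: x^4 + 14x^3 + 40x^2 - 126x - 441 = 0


Let p(x) = x^4 + 14x^3 + 40x^2 - 126x - 441. By the rational root theorem (leading coefficient 1), any rational root is an integer divisor of 441: try ±1, ±2, ... in turn.
Test x = 1: value = -512 ≠ 0.
Test x = -1: value = -288 ≠ 0.
Test x = 3: value = 0 ✓, so (x - 3) is a factor.
Synthetic division by (x - 3): bring down 1; 1(3) + 14 = 17; 17(3) + 40 = 91; 91(3) - 126 = 147; 147(3) - 441 = 0 → quotient x^3 + 17x^2 + 91x + 147, remainder 0.
Continue with the quotient x^3 + 17x^2 + 91x + 147 (candidates must divide 147; re-test x = 3 first in case it repeats).
Test x = 3: value = 600 ≠ 0.
Test x = -3: value = 0 ✓, so (x + 3) is a factor.
Synthetic division by (x + 3): bring down 1; 1(-3) + 17 = 14; 14(-3) + 91 = 49; 49(-3) + 147 = 0 → quotient x^2 + 14x + 49, remainder 0.
Solve the quadratic x^2 + 14x + 49 = 0: discriminant = 14^2 - 4(1)(49) = 196 - 196 = 0.
Discriminant = 0, so a double root: x = -14/2 = -7.
Collecting all roots found:

x = -7 (multiplicity 2), x = -3, x = 3


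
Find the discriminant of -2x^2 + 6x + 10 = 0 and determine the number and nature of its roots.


For ax^2 + bx + c = 0, discriminant D = b^2 - 4ac
Here a = -2, b = 6, c = 10
D = (6)^2 - 4(-2)(10) = 36 + 80 = 116

D = 116 > 0 but not a perfect square
The equation has 2 distinct real irrational roots.

Discriminant = 116, 2 distinct real irrational roots


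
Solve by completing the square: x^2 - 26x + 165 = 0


Start: x^2 - 26x + 165 = 0
Move constant: x^2 - 26x = -165
Half of -26 is -13, squared is 169
Add 169 to both sides: x^2 - 26x + 169 = 4
(x - 13)^2 = 4
x - 13 = ±2
x = 13 + 2 = 15 or x = 13 - 2 = 11

x = 11, x = 15


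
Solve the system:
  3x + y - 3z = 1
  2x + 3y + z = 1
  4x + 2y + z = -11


Using Cramer's rule. Expand each determinant along the first row.
D  = 3*[3*1 - 1*2] - 1*[2*1 - 1*4] + (-3)*[2*2 - 3*4]
  = 3*(1) - 1*(-2) + (-3)*(-8) = 29
Dx = 1*[3*1 - 1*2] - 1*[1*1 - 1*(-11)] + (-3)*[1*2 - 3*(-11)]
  = 1*(1) - 1*(12) + (-3)*(35) = -116
Dy = 3*[1*1 - 1*(-11)] - 1*[2*1 - 1*4] + (-3)*[2*(-11) - 1*4]
  = 3*(12) - 1*(-2) + (-3)*(-26) = 116
Dz = 3*[3*(-11) - 1*2] - 1*[2*(-11) - 1*4] + 1*[2*2 - 3*4]
  = 3*(-35) - 1*(-26) + 1*(-8) = -87
x = Dx/D = -116/29 = -4, y = Dy/D = 116/29 = 4, z = Dz/D = -87/29 = -3
Check eq1: (3)(-4) + (1)(4) + (-3)(-3) = 1 = 1 ✓
Check eq2: (2)(-4) + (3)(4) + (1)(-3) = 1 = 1 ✓
Check eq3: (4)(-4) + (2)(4) + (1)(-3) = -11 = -11 ✓

x = -4, y = 4, z = -3


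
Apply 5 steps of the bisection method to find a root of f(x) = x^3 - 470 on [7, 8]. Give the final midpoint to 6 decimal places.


f(x) = x^3 - 470
f(7) = -127 < 0
f(8) = 42 > 0

Step 1: midpoint = (7.000000 + 8.000000)/2 = 7.500000
  f(7.500000) = -48.125000
  f(mid) < 0, so root is in [7.500000, 8.000000]

Step 2: midpoint = (7.500000 + 8.000000)/2 = 7.750000
  f(7.750000) = -4.515625
  f(mid) < 0, so root is in [7.750000, 8.000000]

Step 3: midpoint = (7.750000 + 8.000000)/2 = 7.875000
  f(7.875000) = 18.373047
  f(mid) > 0, so root is in [7.750000, 7.875000]

Step 4: midpoint = (7.750000 + 7.875000)/2 = 7.812500
  f(7.812500) = 6.837158
  f(mid) > 0, so root is in [7.750000, 7.812500]

Step 5: midpoint = (7.750000 + 7.812500)/2 = 7.781250
  f(7.781250) = 1.137970
  f(mid) > 0, so root is in [7.750000, 7.781250]

midpoint = 7.781250


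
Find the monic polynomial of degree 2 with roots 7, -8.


A monic polynomial with roots 7, -8 is:
p(x) = (x - 7)(x + 8)
After multiplying by (x - 7): x - 7
After multiplying by (x + 8): x^2 + x - 56

x^2 + x - 56


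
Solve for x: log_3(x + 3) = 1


Convert to exponential form: x + 3 = 3^1 = 3
x = 3 - 3 = 0
Check: log_3(0 + 3) = log_3(3) = log_3(3) = 1 ✓

x = 0


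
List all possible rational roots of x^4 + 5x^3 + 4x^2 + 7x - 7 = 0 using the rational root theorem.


Rational root theorem: possible roots are ±p/q where:
  p divides the constant term (-7): p ∈ {1, 7}
  q divides the leading coefficient (1): q ∈ {1}

All possible rational roots: -7, -1, 1, 7

-7, -1, 1, 7


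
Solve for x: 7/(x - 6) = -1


Multiply both sides by (x - 6): 7 = -1(x - 6)
Distribute: 7 = -x + 6
-x = 7 - 6 = 1
x = -1

x = -1


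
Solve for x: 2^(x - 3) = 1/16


Express both sides with the same base.
1/16 = 2^(-4)
Since the bases match, equate exponents: x - 3 = -4
So x = -4 - (-3) = -1

x = -1


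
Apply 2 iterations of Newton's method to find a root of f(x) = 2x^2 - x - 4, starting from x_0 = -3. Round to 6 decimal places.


Newton's method: x_(n+1) = x_n - f(x_n)/f'(x_n)
f(x) = 2x^2 - x - 4
f'(x) = 4x - 1

Iteration 1:
  f(-3.000000) = 17.000000
  f'(-3.000000) = -13.000000
  x_1 = -3.000000 - (17.000000)/(-13.000000) = -1.692308

Iteration 2:
  f(-1.692308) = 3.420118
  f'(-1.692308) = -7.769231
  x_2 = -1.692308 - (3.420118)/(-7.769231) = -1.252094

x_2 = -1.252094


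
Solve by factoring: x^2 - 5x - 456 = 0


We need two numbers that multiply to -456 and add to -5.
Those numbers are 19 and -24 (since 19 * (-24) = -456 and 19 + (-24) = -5).
So x^2 - 5x - 456 = (x + 19)(x - 24) = 0
Setting each factor to zero: x = -19 or x = 24

x = -19, x = 24


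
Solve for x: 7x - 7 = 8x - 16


Starting with: 7x - 7 = 8x - 16
Move all x terms to left: (7 - 8)x = -16 + 7
Simplify: -x = -9
Divide both sides by -1: x = 9

x = 9


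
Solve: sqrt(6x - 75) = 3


Square both sides: 6x - 75 = 3^2 = 9
6x = 9 + 75 = 84
x = 14
Check: sqrt(6*14 - 75) = sqrt(9) = 3 ✓

x = 14


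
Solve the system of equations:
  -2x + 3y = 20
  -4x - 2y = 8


Using Cramer's rule:
Determinant D = (-2)(-2) - (-4)(3) = 4 + 12 = 16
Dx = (20)(-2) - (8)(3) = -40 - 24 = -64
Dy = (-2)(8) - (-4)(20) = -16 + 80 = 64
x = Dx/D = -64/16 = -4
y = Dy/D = 64/16 = 4

x = -4, y = 4


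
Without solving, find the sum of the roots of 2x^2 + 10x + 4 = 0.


By Vieta's formulas for ax^2 + bx + c = 0:
  Sum of roots = -b/a
  Product of roots = c/a

Here a = 2, b = 10, c = 4
Sum = -(10)/2 = -5
Product = 4/2 = 2

Sum = -5


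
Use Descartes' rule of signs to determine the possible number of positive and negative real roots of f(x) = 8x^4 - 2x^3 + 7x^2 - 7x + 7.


Descartes' rule of signs:

For positive roots, count sign changes in f(x) = 8x^4 - 2x^3 + 7x^2 - 7x + 7:
Signs of coefficients: +, -, +, -, +
Number of sign changes: 4
Possible positive real roots: 4, 2, 0

For negative roots, examine f(-x) = 8x^4 + 2x^3 + 7x^2 + 7x + 7:
Signs of coefficients: +, +, +, +, +
Number of sign changes: 0
Possible negative real roots: 0

Positive roots: 4 or 2 or 0; Negative roots: 0


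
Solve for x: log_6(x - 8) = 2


Convert to exponential form: x - 8 = 6^2 = 36
x = 36 + 8 = 44
Check: log_6(44 - 8) = log_6(36) = log_6(36) = 2 ✓

x = 44


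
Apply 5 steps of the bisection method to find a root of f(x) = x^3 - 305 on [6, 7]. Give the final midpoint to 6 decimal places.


f(x) = x^3 - 305
f(6) = -89 < 0
f(7) = 38 > 0

Step 1: midpoint = (6.000000 + 7.000000)/2 = 6.500000
  f(6.500000) = -30.375000
  f(mid) < 0, so root is in [6.500000, 7.000000]

Step 2: midpoint = (6.500000 + 7.000000)/2 = 6.750000
  f(6.750000) = 2.546875
  f(mid) > 0, so root is in [6.500000, 6.750000]

Step 3: midpoint = (6.500000 + 6.750000)/2 = 6.625000
  f(6.625000) = -14.224609
  f(mid) < 0, so root is in [6.625000, 6.750000]

Step 4: midpoint = (6.625000 + 6.750000)/2 = 6.687500
  f(6.687500) = -5.917236
  f(mid) < 0, so root is in [6.687500, 6.750000]

Step 5: midpoint = (6.687500 + 6.750000)/2 = 6.718750
  f(6.718750) = -1.704865
  f(mid) < 0, so root is in [6.718750, 6.750000]

midpoint = 6.718750


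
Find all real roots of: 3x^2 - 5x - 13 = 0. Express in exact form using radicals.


Using the quadratic formula: x = (-b ± sqrt(b^2 - 4ac)) / (2a)
Here a = 3, b = -5, c = -13
Discriminant = b^2 - 4ac = (-5)^2 - 4(3)(-13) = 25 + 156 = 181
Since discriminant = 181 > 0, there are two real roots.
x = (5 ± sqrt(181)) / 6
Numerically: x ≈ 3.0756 or x ≈ -1.4089

x = (5 + sqrt(181)) / 6 or x = (5 - sqrt(181)) / 6


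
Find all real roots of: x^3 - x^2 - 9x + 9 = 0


Let p(x) = x^3 - x^2 - 9x + 9. By the rational root theorem (leading coefficient 1), any rational root is an integer divisor of 9: try ±1, ±2, ... in turn.
Test x = 1: value = 0 ✓, so (x - 1) is a factor.
Synthetic division by (x - 1): bring down 1; 1(1) - 1 = 0; 0(1) - 9 = -9; (-9)(1) + 9 = 0 → quotient x^2 - 9, remainder 0.
Solve the quadratic x^2 - 9 = 0: discriminant = 0^2 - 4(1)(-9) = 0 + 36 = 36.
sqrt(36) = 6, so x = (0 ± 6)/2: x = 3 or x = -3.

x = -3, x = 1, x = 3


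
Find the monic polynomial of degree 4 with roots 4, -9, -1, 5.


A monic polynomial with roots 4, -9, -1, 5 is:
p(x) = (x - 4)(x + 9)(x + 1)(x - 5)
After multiplying by (x - 4): x - 4
After multiplying by (x + 9): x^2 + 5x - 36
After multiplying by (x + 1): x^3 + 6x^2 - 31x - 36
After multiplying by (x - 5): x^4 + x^3 - 61x^2 + 119x + 180

x^4 + x^3 - 61x^2 + 119x + 180


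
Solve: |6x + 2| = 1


An absolute value equation |expr| = 1 gives two cases:
Case 1: 6x + 2 = 1
  6x = -1, so x = -1/6
Case 2: 6x + 2 = -1
  6x = -3, so x = -1/2

x = -1/2, x = -1/6


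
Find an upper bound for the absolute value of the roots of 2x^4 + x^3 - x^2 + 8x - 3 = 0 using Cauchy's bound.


Cauchy's bound: all roots r satisfy |r| <= 1 + max(|a_i/a_n|) for i = 0,...,n-1
where a_n is the leading coefficient.

Coefficients: [2, 1, -1, 8, -3]
Leading coefficient a_n = 2
Ratios |a_i/a_n|: 1/2, 1/2, 4, 3/2
Maximum ratio: 4
Cauchy's bound: |r| <= 1 + 4 = 5

Upper bound = 5


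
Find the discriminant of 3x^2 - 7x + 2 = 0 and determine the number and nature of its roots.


For ax^2 + bx + c = 0, discriminant D = b^2 - 4ac
Here a = 3, b = -7, c = 2
D = (-7)^2 - 4(3)(2) = 49 - 24 = 25

D = 25 > 0 and is a perfect square (sqrt = 5)
The equation has 2 distinct real rational roots.

Discriminant = 25, 2 distinct real rational roots


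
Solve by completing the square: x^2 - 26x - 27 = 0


Start: x^2 - 26x - 27 = 0
Move constant: x^2 - 26x = 27
Half of -26 is -13, squared is 169
Add 169 to both sides: x^2 - 26x + 169 = 196
(x - 13)^2 = 196
x - 13 = ±14
x = 13 + 14 = 27 or x = 13 - 14 = -1

x = -1, x = 27


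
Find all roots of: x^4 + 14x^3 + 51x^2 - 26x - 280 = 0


Let p(x) = x^4 + 14x^3 + 51x^2 - 26x - 280. By the rational root theorem (leading coefficient 1), any rational root is an integer divisor of 280: try ±1, ±2, ... in turn.
Test x = 1: value = -240 ≠ 0.
Test x = -1: value = -216 ≠ 0.
Test x = 2: value = 0 ✓, so (x - 2) is a factor.
Synthetic division by (x - 2): bring down 1; 1(2) + 14 = 16; 16(2) + 51 = 83; 83(2) - 26 = 140; 140(2) - 280 = 0 → quotient x^3 + 16x^2 + 83x + 140, remainder 0.
Continue with the quotient x^3 + 16x^2 + 83x + 140 (candidates must divide 140; re-test x = 2 first in case it repeats).
Test x = 2: value = 378 ≠ 0.
Test x = -2: value = 30 ≠ 0.
Test x = 4: value = 792 ≠ 0.
Test x = -4: value = 0 ✓, so (x + 4) is a factor.
Synthetic division by (x + 4): bring down 1; 1(-4) + 16 = 12; 12(-4) + 83 = 35; 35(-4) + 140 = 0 → quotient x^2 + 12x + 35, remainder 0.
Solve the quadratic x^2 + 12x + 35 = 0: discriminant = 12^2 - 4(1)(35) = 144 - 140 = 4.
sqrt(4) = 2, so x = (-12 ± 2)/2: x = -5 or x = -7.
Collecting all roots found:

x = -7, x = -5, x = -4, x = 2


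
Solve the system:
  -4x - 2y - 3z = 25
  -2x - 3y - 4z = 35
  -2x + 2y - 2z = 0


Using Cramer's rule. Expand each determinant along the first row.
D  = (-4)*[(-3)*(-2) - (-4)*2] - (-2)*[(-2)*(-2) - (-4)*(-2)] + (-3)*[(-2)*2 - (-3)*(-2)]
  = (-4)*(14) - (-2)*(-4) + (-3)*(-10) = -34
Dx = 25*[(-3)*(-2) - (-4)*2] - (-2)*[35*(-2) - (-4)*0] + (-3)*[35*2 - (-3)*0]
  = 25*(14) - (-2)*(-70) + (-3)*(70) = 0
Dy = (-4)*[35*(-2) - (-4)*0] - 25*[(-2)*(-2) - (-4)*(-2)] + (-3)*[(-2)*0 - 35*(-2)]
  = (-4)*(-70) - 25*(-4) + (-3)*(70) = 170
Dz = (-4)*[(-3)*0 - 35*2] - (-2)*[(-2)*0 - 35*(-2)] + 25*[(-2)*2 - (-3)*(-2)]
  = (-4)*(-70) - (-2)*(70) + 25*(-10) = 170
x = Dx/D = 0/-34 = 0, y = Dy/D = 170/-34 = -5, z = Dz/D = 170/-34 = -5
Check eq1: (-4)(0) + (-2)(-5) + (-3)(-5) = 25 = 25 ✓
Check eq2: (-2)(0) + (-3)(-5) + (-4)(-5) = 35 = 35 ✓
Check eq3: (-2)(0) + (2)(-5) + (-2)(-5) = 0 = 0 ✓

x = 0, y = -5, z = -5


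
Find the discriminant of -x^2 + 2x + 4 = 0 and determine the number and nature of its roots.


For ax^2 + bx + c = 0, discriminant D = b^2 - 4ac
Here a = -1, b = 2, c = 4
D = (2)^2 - 4(-1)(4) = 4 + 16 = 20

D = 20 > 0 but not a perfect square
The equation has 2 distinct real irrational roots.

Discriminant = 20, 2 distinct real irrational roots


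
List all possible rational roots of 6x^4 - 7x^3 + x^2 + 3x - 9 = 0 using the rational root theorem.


Rational root theorem: possible roots are ±p/q where:
  p divides the constant term (-9): p ∈ {1, 3, 9}
  q divides the leading coefficient (6): q ∈ {1, 2, 3, 6}

All possible rational roots: -9, -9/2, -3, -3/2, -1, -1/2, -1/3, -1/6, 1/6, 1/3, 1/2, 1, 3/2, 3, 9/2, 9

-9, -9/2, -3, -3/2, -1, -1/2, -1/3, -1/6, 1/6, 1/3, 1/2, 1, 3/2, 3, 9/2, 9


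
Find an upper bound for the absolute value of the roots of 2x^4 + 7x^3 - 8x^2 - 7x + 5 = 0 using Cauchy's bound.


Cauchy's bound: all roots r satisfy |r| <= 1 + max(|a_i/a_n|) for i = 0,...,n-1
where a_n is the leading coefficient.

Coefficients: [2, 7, -8, -7, 5]
Leading coefficient a_n = 2
Ratios |a_i/a_n|: 7/2, 4, 7/2, 5/2
Maximum ratio: 4
Cauchy's bound: |r| <= 1 + 4 = 5

Upper bound = 5


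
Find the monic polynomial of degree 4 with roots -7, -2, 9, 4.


A monic polynomial with roots -7, -2, 9, 4 is:
p(x) = (x + 7)(x + 2)(x - 9)(x - 4)
After multiplying by (x + 7): x + 7
After multiplying by (x + 2): x^2 + 9x + 14
After multiplying by (x - 9): x^3 - 67x - 126
After multiplying by (x - 4): x^4 - 4x^3 - 67x^2 + 142x + 504

x^4 - 4x^3 - 67x^2 + 142x + 504


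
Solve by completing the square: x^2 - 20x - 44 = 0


Start: x^2 - 20x - 44 = 0
Move constant: x^2 - 20x = 44
Half of -20 is -10, squared is 100
Add 100 to both sides: x^2 - 20x + 100 = 144
(x - 10)^2 = 144
x - 10 = ±12
x = 10 + 12 = 22 or x = 10 - 12 = -2

x = -2, x = 22


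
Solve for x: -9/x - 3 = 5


Subtract -3 from both sides: -9/x = 8
Multiply both sides by x: -9 = 8 * x
Divide by 8: x = -9/8

x = -9/8


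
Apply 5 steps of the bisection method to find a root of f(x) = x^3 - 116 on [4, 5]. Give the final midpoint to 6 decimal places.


f(x) = x^3 - 116
f(4) = -52 < 0
f(5) = 9 > 0

Step 1: midpoint = (4.000000 + 5.000000)/2 = 4.500000
  f(4.500000) = -24.875000
  f(mid) < 0, so root is in [4.500000, 5.000000]

Step 2: midpoint = (4.500000 + 5.000000)/2 = 4.750000
  f(4.750000) = -8.828125
  f(mid) < 0, so root is in [4.750000, 5.000000]

Step 3: midpoint = (4.750000 + 5.000000)/2 = 4.875000
  f(4.875000) = -0.142578
  f(mid) < 0, so root is in [4.875000, 5.000000]

Step 4: midpoint = (4.875000 + 5.000000)/2 = 4.937500
  f(4.937500) = 4.370850
  f(mid) > 0, so root is in [4.875000, 4.937500]

Step 5: midpoint = (4.875000 + 4.937500)/2 = 4.906250
  f(4.906250) = 2.099762
  f(mid) > 0, so root is in [4.875000, 4.906250]

midpoint = 4.906250


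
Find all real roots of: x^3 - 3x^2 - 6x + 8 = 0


Let p(x) = x^3 - 3x^2 - 6x + 8. By the rational root theorem (leading coefficient 1), any rational root is an integer divisor of 8: try ±1, ±2, ... in turn.
Test x = 1: value = 0 ✓, so (x - 1) is a factor.
Synthetic division by (x - 1): bring down 1; 1(1) - 3 = -2; (-2)(1) - 6 = -8; (-8)(1) + 8 = 0 → quotient x^2 - 2x - 8, remainder 0.
Solve the quadratic x^2 - 2x - 8 = 0: discriminant = (-2)^2 - 4(1)(-8) = 4 + 32 = 36.
sqrt(36) = 6, so x = (2 ± 6)/2: x = 4 or x = -2.

x = -2, x = 1, x = 4


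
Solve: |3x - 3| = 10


An absolute value equation |expr| = 10 gives two cases:
Case 1: 3x - 3 = 10
  3x = 13, so x = 13/3
Case 2: 3x - 3 = -10
  3x = -7, so x = -7/3

x = -7/3, x = 13/3


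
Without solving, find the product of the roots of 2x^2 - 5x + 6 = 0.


By Vieta's formulas for ax^2 + bx + c = 0:
  Sum of roots = -b/a
  Product of roots = c/a

Here a = 2, b = -5, c = 6
Sum = -(-5)/2 = 5/2
Product = 6/2 = 3

Product = 3


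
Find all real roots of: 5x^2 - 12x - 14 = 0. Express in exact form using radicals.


Using the quadratic formula: x = (-b ± sqrt(b^2 - 4ac)) / (2a)
Here a = 5, b = -12, c = -14
Discriminant = b^2 - 4ac = (-12)^2 - 4(5)(-14) = 144 + 280 = 424
Since discriminant = 424 > 0, there are two real roots.
x = (12 ± 2*sqrt(106)) / 10
Simplifying: x = (6 ± sqrt(106)) / 5
Numerically: x ≈ 3.2591 or x ≈ -0.8591

x = (6 + sqrt(106)) / 5 or x = (6 - sqrt(106)) / 5


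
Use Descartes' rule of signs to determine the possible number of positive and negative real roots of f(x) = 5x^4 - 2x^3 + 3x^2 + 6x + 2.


Descartes' rule of signs:

For positive roots, count sign changes in f(x) = 5x^4 - 2x^3 + 3x^2 + 6x + 2:
Signs of coefficients: +, -, +, +, +
Number of sign changes: 2
Possible positive real roots: 2, 0

For negative roots, examine f(-x) = 5x^4 + 2x^3 + 3x^2 - 6x + 2:
Signs of coefficients: +, +, +, -, +
Number of sign changes: 2
Possible negative real roots: 2, 0

Positive roots: 2 or 0; Negative roots: 2 or 0


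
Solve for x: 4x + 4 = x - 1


Starting with: 4x + 4 = x - 1
Move all x terms to left: (4 - 1)x = -1 - 4
Simplify: 3x = -5
Divide both sides by 3: x = -5/3

x = -5/3


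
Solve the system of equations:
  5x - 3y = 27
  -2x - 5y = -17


Using Cramer's rule:
Determinant D = (5)(-5) - (-2)(-3) = -25 - 6 = -31
Dx = (27)(-5) - (-17)(-3) = -135 - 51 = -186
Dy = (5)(-17) - (-2)(27) = -85 + 54 = -31
x = Dx/D = -186/-31 = 6
y = Dy/D = -31/-31 = 1

x = 6, y = 1


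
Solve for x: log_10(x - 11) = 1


Convert to exponential form: x - 11 = 10^1 = 10
x = 10 + 11 = 21
Check: log_10(21 - 11) = log_10(10) = log_10(10) = 1 ✓

x = 21


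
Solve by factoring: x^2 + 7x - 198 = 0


We need two numbers that multiply to -198 and add to 7.
Those numbers are -11 and 18 (since (-11) * 18 = -198 and (-11) + 18 = 7).
So x^2 + 7x - 198 = (x - 11)(x + 18) = 0
Setting each factor to zero: x = 11 or x = -18

x = -18, x = 11


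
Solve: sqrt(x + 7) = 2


Square both sides: x + 7 = 2^2 = 4
x = 4 - 7 = -3
x = -3
Check: sqrt(1*(-3) + 7) = sqrt(4) = 2 ✓

x = -3


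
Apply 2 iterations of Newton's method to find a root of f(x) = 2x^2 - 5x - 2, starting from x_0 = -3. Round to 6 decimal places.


Newton's method: x_(n+1) = x_n - f(x_n)/f'(x_n)
f(x) = 2x^2 - 5x - 2
f'(x) = 4x - 5

Iteration 1:
  f(-3.000000) = 31.000000
  f'(-3.000000) = -17.000000
  x_1 = -3.000000 - (31.000000)/(-17.000000) = -1.176471

Iteration 2:
  f(-1.176471) = 6.650519
  f'(-1.176471) = -9.705882
  x_2 = -1.176471 - (6.650519)/(-9.705882) = -0.491266

x_2 = -0.491266


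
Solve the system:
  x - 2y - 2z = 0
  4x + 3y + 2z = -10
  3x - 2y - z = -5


Using Cramer's rule. Expand each determinant along the first row.
D  = 1*[3*(-1) - 2*(-2)] - (-2)*[4*(-1) - 2*3] + (-2)*[4*(-2) - 3*3]
  = 1*(1) - (-2)*(-10) + (-2)*(-17) = 15
Dx = 0*[3*(-1) - 2*(-2)] - (-2)*[(-10)*(-1) - 2*(-5)] + (-2)*[(-10)*(-2) - 3*(-5)]
  = 0*(1) - (-2)*(20) + (-2)*(35) = -30
Dy = 1*[(-10)*(-1) - 2*(-5)] - 0*[4*(-1) - 2*3] + (-2)*[4*(-5) - (-10)*3]
  = 1*(20) - 0*(-10) + (-2)*(10) = 0
Dz = 1*[3*(-5) - (-10)*(-2)] - (-2)*[4*(-5) - (-10)*3] + 0*[4*(-2) - 3*3]
  = 1*(-35) - (-2)*(10) + 0*(-17) = -15
x = Dx/D = -30/15 = -2, y = Dy/D = 0/15 = 0, z = Dz/D = -15/15 = -1
Check eq1: (1)(-2) + (-2)(0) + (-2)(-1) = 0 = 0 ✓
Check eq2: (4)(-2) + (3)(0) + (2)(-1) = -10 = -10 ✓
Check eq3: (3)(-2) + (-2)(0) + (-1)(-1) = -5 = -5 ✓

x = -2, y = 0, z = -1


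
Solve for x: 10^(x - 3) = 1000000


Express both sides with the same base.
1000000 = 10^6
Since the bases match, equate exponents: x - 3 = 6
So x = 6 - (-3) = 9

x = 9


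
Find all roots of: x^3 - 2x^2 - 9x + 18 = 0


Let p(x) = x^3 - 2x^2 - 9x + 18. By the rational root theorem (leading coefficient 1), any rational root is an integer divisor of 18: try ±1, ±2, ... in turn.
Test x = 1: value = 8 ≠ 0.
Test x = -1: value = 24 ≠ 0.
Test x = 2: value = 0 ✓, so (x - 2) is a factor.
Synthetic division by (x - 2): bring down 1; 1(2) - 2 = 0; 0(2) - 9 = -9; (-9)(2) + 18 = 0 → quotient x^2 - 9, remainder 0.
Solve the quadratic x^2 - 9 = 0: discriminant = 0^2 - 4(1)(-9) = 0 + 36 = 36.
sqrt(36) = 6, so x = (0 ± 6)/2: x = 3 or x = -3.
Collecting all roots found:

x = -3, x = 2, x = 3


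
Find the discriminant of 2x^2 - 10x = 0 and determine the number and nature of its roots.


For ax^2 + bx + c = 0, discriminant D = b^2 - 4ac
Here a = 2, b = -10, c = 0
D = (-10)^2 - 4(2)(0) = 100 - 0 = 100

D = 100 > 0 and is a perfect square (sqrt = 10)
The equation has 2 distinct real rational roots.

Discriminant = 100, 2 distinct real rational roots


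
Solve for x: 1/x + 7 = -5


Subtract 7 from both sides: 1/x = -12
Multiply both sides by x: 1 = -12 * x
Divide by -12: x = -1/12

x = -1/12


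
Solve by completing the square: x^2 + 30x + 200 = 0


Start: x^2 + 30x + 200 = 0
Move constant: x^2 + 30x = -200
Half of 30 is 15, squared is 225
Add 225 to both sides: x^2 + 30x + 225 = 25
(x + 15)^2 = 25
x + 15 = ±5
x = -15 + 5 = -10 or x = -15 - 5 = -20

x = -20, x = -10


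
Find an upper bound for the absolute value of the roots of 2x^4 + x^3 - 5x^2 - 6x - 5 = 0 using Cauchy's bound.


Cauchy's bound: all roots r satisfy |r| <= 1 + max(|a_i/a_n|) for i = 0,...,n-1
where a_n is the leading coefficient.

Coefficients: [2, 1, -5, -6, -5]
Leading coefficient a_n = 2
Ratios |a_i/a_n|: 1/2, 5/2, 3, 5/2
Maximum ratio: 3
Cauchy's bound: |r| <= 1 + 3 = 4

Upper bound = 4


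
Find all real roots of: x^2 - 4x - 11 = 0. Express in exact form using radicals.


Using the quadratic formula: x = (-b ± sqrt(b^2 - 4ac)) / (2a)
Here a = 1, b = -4, c = -11
Discriminant = b^2 - 4ac = (-4)^2 - 4(1)(-11) = 16 + 44 = 60
Since discriminant = 60 > 0, there are two real roots.
x = (4 ± 2*sqrt(15)) / 2
Simplifying: x = 2 ± sqrt(15)
Numerically: x ≈ 5.8730 or x ≈ -1.8730

x = 2 + sqrt(15) or x = 2 - sqrt(15)


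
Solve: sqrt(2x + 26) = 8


Square both sides: 2x + 26 = 8^2 = 64
2x = 64 - 26 = 38
x = 19
Check: sqrt(2*19 + 26) = sqrt(64) = 8 ✓

x = 19


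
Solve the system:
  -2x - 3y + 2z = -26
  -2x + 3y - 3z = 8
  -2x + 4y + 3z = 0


Using Cramer's rule. Expand each determinant along the first row.
D  = (-2)*[3*3 - (-3)*4] - (-3)*[(-2)*3 - (-3)*(-2)] + 2*[(-2)*4 - 3*(-2)]
  = (-2)*(21) - (-3)*(-12) + 2*(-2) = -82
Dx = (-26)*[3*3 - (-3)*4] - (-3)*[8*3 - (-3)*0] + 2*[8*4 - 3*0]
  = (-26)*(21) - (-3)*(24) + 2*(32) = -410
Dy = (-2)*[8*3 - (-3)*0] - (-26)*[(-2)*3 - (-3)*(-2)] + 2*[(-2)*0 - 8*(-2)]
  = (-2)*(24) - (-26)*(-12) + 2*(16) = -328
Dz = (-2)*[3*0 - 8*4] - (-3)*[(-2)*0 - 8*(-2)] + (-26)*[(-2)*4 - 3*(-2)]
  = (-2)*(-32) - (-3)*(16) + (-26)*(-2) = 164
x = Dx/D = -410/-82 = 5, y = Dy/D = -328/-82 = 4, z = Dz/D = 164/-82 = -2
Check eq1: (-2)(5) + (-3)(4) + (2)(-2) = -26 = -26 ✓
Check eq2: (-2)(5) + (3)(4) + (-3)(-2) = 8 = 8 ✓
Check eq3: (-2)(5) + (4)(4) + (3)(-2) = 0 = 0 ✓

x = 5, y = 4, z = -2


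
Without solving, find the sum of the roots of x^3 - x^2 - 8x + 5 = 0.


By Vieta's formulas for x^3 + bx^2 + cx + d = 0:
  r1 + r2 + r3 = -b/a = 1
  r1*r2 + r1*r3 + r2*r3 = c/a = -8
  r1*r2*r3 = -d/a = -5


Sum = 1


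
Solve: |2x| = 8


An absolute value equation |expr| = 8 gives two cases:
Case 1: 2x = 8
  2x = 8, so x = 4
Case 2: 2x = -8
  2x = -8, so x = -4

x = -4, x = 4


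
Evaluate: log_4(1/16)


We need the exponent such that 4^? = 1/16
4^(-2) = 1/4^2 = 1/16
Therefore log_4(1/16) = -2

-2


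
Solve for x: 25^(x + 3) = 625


Express both sides with the same base.
625 = 25^2
Since the bases match, equate exponents: x + 3 = 2
So x = 2 - (3) = -1

x = -1


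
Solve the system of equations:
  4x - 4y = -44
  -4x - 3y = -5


Using Cramer's rule:
Determinant D = (4)(-3) - (-4)(-4) = -12 - 16 = -28
Dx = (-44)(-3) - (-5)(-4) = 132 - 20 = 112
Dy = (4)(-5) - (-4)(-44) = -20 - 176 = -196
x = Dx/D = 112/-28 = -4
y = Dy/D = -196/-28 = 7

x = -4, y = 7


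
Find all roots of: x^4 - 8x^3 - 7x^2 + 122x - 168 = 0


Let p(x) = x^4 - 8x^3 - 7x^2 + 122x - 168. By the rational root theorem (leading coefficient 1), any rational root is an integer divisor of 168: try ±1, ±2, ... in turn.
Test x = 1: value = -60 ≠ 0.
Test x = -1: value = -288 ≠ 0.
Test x = 2: value = 0 ✓, so (x - 2) is a factor.
Synthetic division by (x - 2): bring down 1; 1(2) - 8 = -6; (-6)(2) - 7 = -19; (-19)(2) + 122 = 84; 84(2) - 168 = 0 → quotient x^3 - 6x^2 - 19x + 84, remainder 0.
Continue with the quotient x^3 - 6x^2 - 19x + 84 (candidates must divide 84; re-test x = 2 first in case it repeats).
Test x = 2: value = 30 ≠ 0.
Test x = -2: value = 90 ≠ 0.
Test x = 3: value = 0 ✓, so (x - 3) is a factor.
Synthetic division by (x - 3): bring down 1; 1(3) - 6 = -3; (-3)(3) - 19 = -28; (-28)(3) + 84 = 0 → quotient x^2 - 3x - 28, remainder 0.
Solve the quadratic x^2 - 3x - 28 = 0: discriminant = (-3)^2 - 4(1)(-28) = 9 + 112 = 121.
sqrt(121) = 11, so x = (3 ± 11)/2: x = 7 or x = -4.
Collecting all roots found:

x = -4, x = 2, x = 3, x = 7


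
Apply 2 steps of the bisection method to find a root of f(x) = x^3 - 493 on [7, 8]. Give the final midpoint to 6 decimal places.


f(x) = x^3 - 493
f(7) = -150 < 0
f(8) = 19 > 0

Step 1: midpoint = (7.000000 + 8.000000)/2 = 7.500000
  f(7.500000) = -71.125000
  f(mid) < 0, so root is in [7.500000, 8.000000]

Step 2: midpoint = (7.500000 + 8.000000)/2 = 7.750000
  f(7.750000) = -27.515625
  f(mid) < 0, so root is in [7.750000, 8.000000]

midpoint = 7.750000


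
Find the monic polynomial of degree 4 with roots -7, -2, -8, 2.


A monic polynomial with roots -7, -2, -8, 2 is:
p(x) = (x + 7)(x + 2)(x + 8)(x - 2)
After multiplying by (x + 7): x + 7
After multiplying by (x + 2): x^2 + 9x + 14
After multiplying by (x + 8): x^3 + 17x^2 + 86x + 112
After multiplying by (x - 2): x^4 + 15x^3 + 52x^2 - 60x - 224

x^4 + 15x^3 + 52x^2 - 60x - 224


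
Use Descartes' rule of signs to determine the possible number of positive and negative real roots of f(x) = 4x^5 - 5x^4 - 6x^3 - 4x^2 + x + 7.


Descartes' rule of signs:

For positive roots, count sign changes in f(x) = 4x^5 - 5x^4 - 6x^3 - 4x^2 + x + 7:
Signs of coefficients: +, -, -, -, +, +
Number of sign changes: 2
Possible positive real roots: 2, 0

For negative roots, examine f(-x) = -4x^5 - 5x^4 + 6x^3 - 4x^2 - x + 7:
Signs of coefficients: -, -, +, -, -, +
Number of sign changes: 3
Possible negative real roots: 3, 1

Positive roots: 2 or 0; Negative roots: 3 or 1


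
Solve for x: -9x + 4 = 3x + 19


Starting with: -9x + 4 = 3x + 19
Move all x terms to left: (-9 - 3)x = 19 - 4
Simplify: -12x = 15
Divide both sides by -12: x = -5/4

x = -5/4


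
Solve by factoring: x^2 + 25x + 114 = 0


We need two numbers that multiply to 114 and add to 25.
Those numbers are 6 and 19 (since 6 * 19 = 114 and 6 + 19 = 25).
So x^2 + 25x + 114 = (x + 6)(x + 19) = 0
Setting each factor to zero: x = -6 or x = -19

x = -19, x = -6


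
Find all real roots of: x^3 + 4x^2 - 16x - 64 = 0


Let p(x) = x^3 + 4x^2 - 16x - 64. By the rational root theorem (leading coefficient 1), any rational root is an integer divisor of 64: try ±1, ±2, ... in turn.
Test x = 1: value = -75 ≠ 0.
Test x = -1: value = -45 ≠ 0.
Test x = 2: value = -72 ≠ 0.
Test x = -2: value = -24 ≠ 0.
Test x = 4: value = 0 ✓, so (x - 4) is a factor.
Synthetic division by (x - 4): bring down 1; 1(4) + 4 = 8; 8(4) - 16 = 16; 16(4) - 64 = 0 → quotient x^2 + 8x + 16, remainder 0.
Solve the quadratic x^2 + 8x + 16 = 0: discriminant = 8^2 - 4(1)(16) = 64 - 64 = 0.
Discriminant = 0, so a double root: x = -8/2 = -4.

x = -4 (multiplicity 2), x = 4


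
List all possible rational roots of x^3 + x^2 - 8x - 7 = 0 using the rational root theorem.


Rational root theorem: possible roots are ±p/q where:
  p divides the constant term (-7): p ∈ {1, 7}
  q divides the leading coefficient (1): q ∈ {1}

All possible rational roots: -7, -1, 1, 7

-7, -1, 1, 7


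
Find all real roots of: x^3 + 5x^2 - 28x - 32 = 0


Let p(x) = x^3 + 5x^2 - 28x - 32. By the rational root theorem (leading coefficient 1), any rational root is an integer divisor of 32: try ±1, ±2, ... in turn.
Test x = 1: value = -54 ≠ 0.
Test x = -1: value = 0 ✓, so (x + 1) is a factor.
Synthetic division by (x + 1): bring down 1; 1(-1) + 5 = 4; 4(-1) - 28 = -32; (-32)(-1) - 32 = 0 → quotient x^2 + 4x - 32, remainder 0.
Solve the quadratic x^2 + 4x - 32 = 0: discriminant = 4^2 - 4(1)(-32) = 16 + 128 = 144.
sqrt(144) = 12, so x = (-4 ± 12)/2: x = 4 or x = -8.

x = -8, x = -1, x = 4


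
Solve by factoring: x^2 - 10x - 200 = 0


We need two numbers that multiply to -200 and add to -10.
Those numbers are -20 and 10 (since (-20) * 10 = -200 and (-20) + 10 = -10).
So x^2 - 10x - 200 = (x - 20)(x + 10) = 0
Setting each factor to zero: x = 20 or x = -10

x = -10, x = 20


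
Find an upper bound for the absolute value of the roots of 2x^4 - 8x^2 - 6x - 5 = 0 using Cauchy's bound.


Cauchy's bound: all roots r satisfy |r| <= 1 + max(|a_i/a_n|) for i = 0,...,n-1
where a_n is the leading coefficient.

Coefficients: [2, 0, -8, -6, -5]
Leading coefficient a_n = 2
Ratios |a_i/a_n|: 0, 4, 3, 5/2
Maximum ratio: 4
Cauchy's bound: |r| <= 1 + 4 = 5

Upper bound = 5


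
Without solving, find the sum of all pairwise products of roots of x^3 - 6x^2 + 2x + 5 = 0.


By Vieta's formulas for x^3 + bx^2 + cx + d = 0:
  r1 + r2 + r3 = -b/a = 6
  r1*r2 + r1*r3 + r2*r3 = c/a = 2
  r1*r2*r3 = -d/a = -5


Sum of pairwise products = 2


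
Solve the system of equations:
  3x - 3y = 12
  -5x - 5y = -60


Using Cramer's rule:
Determinant D = (3)(-5) - (-5)(-3) = -15 - 15 = -30
Dx = (12)(-5) - (-60)(-3) = -60 - 180 = -240
Dy = (3)(-60) - (-5)(12) = -180 + 60 = -120
x = Dx/D = -240/-30 = 8
y = Dy/D = -120/-30 = 4

x = 8, y = 4


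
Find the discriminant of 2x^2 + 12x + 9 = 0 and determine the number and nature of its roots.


For ax^2 + bx + c = 0, discriminant D = b^2 - 4ac
Here a = 2, b = 12, c = 9
D = (12)^2 - 4(2)(9) = 144 - 72 = 72

D = 72 > 0 but not a perfect square
The equation has 2 distinct real irrational roots.

Discriminant = 72, 2 distinct real irrational roots


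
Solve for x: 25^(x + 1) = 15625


Express both sides with the same base.
15625 = 25^3
Since the bases match, equate exponents: x + 1 = 3
So x = 3 - (1) = 2

x = 2


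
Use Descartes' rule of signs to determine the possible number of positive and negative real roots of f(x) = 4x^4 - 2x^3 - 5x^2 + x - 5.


Descartes' rule of signs:

For positive roots, count sign changes in f(x) = 4x^4 - 2x^3 - 5x^2 + x - 5:
Signs of coefficients: +, -, -, +, -
Number of sign changes: 3
Possible positive real roots: 3, 1

For negative roots, examine f(-x) = 4x^4 + 2x^3 - 5x^2 - x - 5:
Signs of coefficients: +, +, -, -, -
Number of sign changes: 1
Possible negative real roots: 1

Positive roots: 3 or 1; Negative roots: 1


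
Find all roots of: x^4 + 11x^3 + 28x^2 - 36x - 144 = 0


Let p(x) = x^4 + 11x^3 + 28x^2 - 36x - 144. By the rational root theorem (leading coefficient 1), any rational root is an integer divisor of 144: try ±1, ±2, ... in turn.
Test x = 1: value = -140 ≠ 0.
Test x = -1: value = -90 ≠ 0.
Test x = 2: value = 0 ✓, so (x - 2) is a factor.
Synthetic division by (x - 2): bring down 1; 1(2) + 11 = 13; 13(2) + 28 = 54; 54(2) - 36 = 72; 72(2) - 144 = 0 → quotient x^3 + 13x^2 + 54x + 72, remainder 0.
Continue with the quotient x^3 + 13x^2 + 54x + 72 (candidates must divide 72; re-test x = 2 first in case it repeats).
Test x = 2: value = 240 ≠ 0.
Test x = -2: value = 8 ≠ 0.
Test x = 3: value = 378 ≠ 0.
Test x = -3: value = 0 ✓, so (x + 3) is a factor.
Synthetic division by (x + 3): bring down 1; 1(-3) + 13 = 10; 10(-3) + 54 = 24; 24(-3) + 72 = 0 → quotient x^2 + 10x + 24, remainder 0.
Solve the quadratic x^2 + 10x + 24 = 0: discriminant = 10^2 - 4(1)(24) = 100 - 96 = 4.
sqrt(4) = 2, so x = (-10 ± 2)/2: x = -4 or x = -6.
Collecting all roots found:

x = -6, x = -4, x = -3, x = 2


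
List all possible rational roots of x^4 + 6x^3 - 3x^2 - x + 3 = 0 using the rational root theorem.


Rational root theorem: possible roots are ±p/q where:
  p divides the constant term (3): p ∈ {1, 3}
  q divides the leading coefficient (1): q ∈ {1}

All possible rational roots: -3, -1, 1, 3

-3, -1, 1, 3


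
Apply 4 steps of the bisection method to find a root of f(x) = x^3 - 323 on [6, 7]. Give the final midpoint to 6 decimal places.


f(x) = x^3 - 323
f(6) = -107 < 0
f(7) = 20 > 0

Step 1: midpoint = (6.000000 + 7.000000)/2 = 6.500000
  f(6.500000) = -48.375000
  f(mid) < 0, so root is in [6.500000, 7.000000]

Step 2: midpoint = (6.500000 + 7.000000)/2 = 6.750000
  f(6.750000) = -15.453125
  f(mid) < 0, so root is in [6.750000, 7.000000]

Step 3: midpoint = (6.750000 + 7.000000)/2 = 6.875000
  f(6.875000) = 1.951172
  f(mid) > 0, so root is in [6.750000, 6.875000]

Step 4: midpoint = (6.750000 + 6.875000)/2 = 6.812500
  f(6.812500) = -6.830811
  f(mid) < 0, so root is in [6.812500, 6.875000]

midpoint = 6.812500


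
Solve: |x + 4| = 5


An absolute value equation |expr| = 5 gives two cases:
Case 1: x + 4 = 5
  x = 1, so x = 1
Case 2: x + 4 = -5
  x = -9, so x = -9

x = -9, x = 1


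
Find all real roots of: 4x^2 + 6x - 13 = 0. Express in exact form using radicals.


Using the quadratic formula: x = (-b ± sqrt(b^2 - 4ac)) / (2a)
Here a = 4, b = 6, c = -13
Discriminant = b^2 - 4ac = 6^2 - 4(4)(-13) = 36 + 208 = 244
Since discriminant = 244 > 0, there are two real roots.
x = (-6 ± 2*sqrt(61)) / 8
Simplifying: x = (-3 ± sqrt(61)) / 4
Numerically: x ≈ 1.2026 or x ≈ -2.7026

x = (-3 + sqrt(61)) / 4 or x = (-3 - sqrt(61)) / 4


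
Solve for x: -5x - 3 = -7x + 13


Starting with: -5x - 3 = -7x + 13
Move all x terms to left: (-5 + 7)x = 13 + 3
Simplify: 2x = 16
Divide both sides by 2: x = 8

x = 8


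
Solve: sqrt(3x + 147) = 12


Square both sides: 3x + 147 = 12^2 = 144
3x = 144 - 147 = -3
x = -1
Check: sqrt(3*(-1) + 147) = sqrt(144) = 12 ✓

x = -1


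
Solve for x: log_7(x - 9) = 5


Convert to exponential form: x - 9 = 7^5 = 16807
x = 16807 + 9 = 16816
Check: log_7(16816 - 9) = log_7(16807) = log_7(16807) = 5 ✓

x = 16816


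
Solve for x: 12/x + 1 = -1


Subtract 1 from both sides: 12/x = -2
Multiply both sides by x: 12 = -2 * x
Divide by -2: x = -6

x = -6


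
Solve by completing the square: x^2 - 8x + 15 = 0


Start: x^2 - 8x + 15 = 0
Move constant: x^2 - 8x = -15
Half of -8 is -4, squared is 16
Add 16 to both sides: x^2 - 8x + 16 = 1
(x - 4)^2 = 1
x - 4 = ±1
x = 4 + 1 = 5 or x = 4 - 1 = 3

x = 3, x = 5


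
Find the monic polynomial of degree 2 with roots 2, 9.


A monic polynomial with roots 2, 9 is:
p(x) = (x - 2)(x - 9)
After multiplying by (x - 2): x - 2
After multiplying by (x - 9): x^2 - 11x + 18

x^2 - 11x + 18


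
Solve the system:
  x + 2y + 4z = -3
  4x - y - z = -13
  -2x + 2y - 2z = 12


Using Cramer's rule. Expand each determinant along the first row.
D  = 1*[(-1)*(-2) - (-1)*2] - 2*[4*(-2) - (-1)*(-2)] + 4*[4*2 - (-1)*(-2)]
  = 1*(4) - 2*(-10) + 4*(6) = 48
Dx = (-3)*[(-1)*(-2) - (-1)*2] - 2*[(-13)*(-2) - (-1)*12] + 4*[(-13)*2 - (-1)*12]
  = (-3)*(4) - 2*(38) + 4*(-14) = -144
Dy = 1*[(-13)*(-2) - (-1)*12] - (-3)*[4*(-2) - (-1)*(-2)] + 4*[4*12 - (-13)*(-2)]
  = 1*(38) - (-3)*(-10) + 4*(22) = 96
Dz = 1*[(-1)*12 - (-13)*2] - 2*[4*12 - (-13)*(-2)] + (-3)*[4*2 - (-1)*(-2)]
  = 1*(14) - 2*(22) + (-3)*(6) = -48
x = Dx/D = -144/48 = -3, y = Dy/D = 96/48 = 2, z = Dz/D = -48/48 = -1
Check eq1: (1)(-3) + (2)(2) + (4)(-1) = -3 = -3 ✓
Check eq2: (4)(-3) + (-1)(2) + (-1)(-1) = -13 = -13 ✓
Check eq3: (-2)(-3) + (2)(2) + (-2)(-1) = 12 = 12 ✓

x = -3, y = 2, z = -1


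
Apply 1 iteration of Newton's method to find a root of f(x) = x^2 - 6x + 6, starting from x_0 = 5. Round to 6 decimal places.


Newton's method: x_(n+1) = x_n - f(x_n)/f'(x_n)
f(x) = x^2 - 6x + 6
f'(x) = 2x - 6

Iteration 1:
  f(5.000000) = 1.000000
  f'(5.000000) = 4.000000
  x_1 = 5.000000 - (1.000000)/(4.000000) = 4.750000

x_1 = 4.750000


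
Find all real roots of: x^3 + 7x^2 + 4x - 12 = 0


Let p(x) = x^3 + 7x^2 + 4x - 12. By the rational root theorem (leading coefficient 1), any rational root is an integer divisor of 12: try ±1, ±2, ... in turn.
Test x = 1: value = 0 ✓, so (x - 1) is a factor.
Synthetic division by (x - 1): bring down 1; 1(1) + 7 = 8; 8(1) + 4 = 12; 12(1) - 12 = 0 → quotient x^2 + 8x + 12, remainder 0.
Solve the quadratic x^2 + 8x + 12 = 0: discriminant = 8^2 - 4(1)(12) = 64 - 48 = 16.
sqrt(16) = 4, so x = (-8 ± 4)/2: x = -2 or x = -6.

x = -6, x = -2, x = 1


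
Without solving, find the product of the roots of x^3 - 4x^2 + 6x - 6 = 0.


By Vieta's formulas for x^3 + bx^2 + cx + d = 0:
  r1 + r2 + r3 = -b/a = 4
  r1*r2 + r1*r3 + r2*r3 = c/a = 6
  r1*r2*r3 = -d/a = 6


Product = 6


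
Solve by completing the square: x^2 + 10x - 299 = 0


Start: x^2 + 10x - 299 = 0
Move constant: x^2 + 10x = 299
Half of 10 is 5, squared is 25
Add 25 to both sides: x^2 + 10x + 25 = 324
(x + 5)^2 = 324
x + 5 = ±18
x = -5 + 18 = 13 or x = -5 - 18 = -23

x = -23, x = 13


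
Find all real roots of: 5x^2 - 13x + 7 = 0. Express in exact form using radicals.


Using the quadratic formula: x = (-b ± sqrt(b^2 - 4ac)) / (2a)
Here a = 5, b = -13, c = 7
Discriminant = b^2 - 4ac = (-13)^2 - 4(5)(7) = 169 - 140 = 29
Since discriminant = 29 > 0, there are two real roots.
x = (13 ± sqrt(29)) / 10
Numerically: x ≈ 1.8385 or x ≈ 0.7615

x = (13 + sqrt(29)) / 10 or x = (13 - sqrt(29)) / 10


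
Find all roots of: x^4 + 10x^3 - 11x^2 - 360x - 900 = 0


Let p(x) = x^4 + 10x^3 - 11x^2 - 360x - 900. By the rational root theorem (leading coefficient 1), any rational root is an integer divisor of 900: try ±1, ±2, ... in turn.
Test x = 1: value = -1260 ≠ 0.
Test x = -1: value = -560 ≠ 0.
Test x = 2: value = -1568 ≠ 0.
Test x = -2: value = -288 ≠ 0.
Test x = 3: value = -1728 ≠ 0.
Test x = -3: value = -108 ≠ 0.
Test x = 4: value = -1620 ≠ 0.
Test x = -4: value = -20 ≠ 0.
Test x = 5: value = -1100 ≠ 0.
Test x = -5: value = 0 ✓, so (x + 5) is a factor.
Synthetic division by (x + 5): bring down 1; 1(-5) + 10 = 5; 5(-5) - 11 = -36; (-36)(-5) - 360 = -180; (-180)(-5) - 900 = 0 → quotient x^3 + 5x^2 - 36x - 180, remainder 0.
Continue with the quotient x^3 + 5x^2 - 36x - 180 (candidates must divide 180; re-test x = -5 first in case it repeats).
Test x = -5: value = 0 ✓, so (x + 5) is a factor.
Synthetic division by (x + 5): bring down 1; 1(-5) + 5 = 0; 0(-5) - 36 = -36; (-36)(-5) - 180 = 0 → quotient x^2 - 36, remainder 0.
Solve the quadratic x^2 - 36 = 0: discriminant = 0^2 - 4(1)(-36) = 0 + 144 = 144.
sqrt(144) = 12, so x = (0 ± 12)/2: x = 6 or x = -6.
Collecting all roots found:

x = -6, x = -5 (multiplicity 2), x = 6
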